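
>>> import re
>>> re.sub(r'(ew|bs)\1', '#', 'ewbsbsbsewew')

`\1` is not a pattern — it's the concrete string captured by group 1, re-applied verbatim.
Every occurrence is swapped for '#'.

'ew#bs#'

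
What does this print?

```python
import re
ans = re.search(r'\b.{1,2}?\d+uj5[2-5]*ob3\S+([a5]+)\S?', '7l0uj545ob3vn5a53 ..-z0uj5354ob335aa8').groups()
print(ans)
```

('5',)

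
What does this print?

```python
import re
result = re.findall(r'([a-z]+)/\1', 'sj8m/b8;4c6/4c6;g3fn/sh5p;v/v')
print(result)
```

['v']

After group 1 captures some text, `\1` only succeeds where that same text appears again.
With a single group, `findall` returns only what that group captured — 1 item.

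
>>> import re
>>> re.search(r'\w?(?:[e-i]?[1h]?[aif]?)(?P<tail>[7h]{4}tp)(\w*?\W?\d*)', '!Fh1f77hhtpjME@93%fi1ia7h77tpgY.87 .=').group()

'Fh1f77hhtp'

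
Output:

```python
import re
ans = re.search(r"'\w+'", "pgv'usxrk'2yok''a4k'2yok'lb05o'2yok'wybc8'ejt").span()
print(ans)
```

(3, 10)

`search` walks the string left to right and returns the first match it finds.
The match spans [3:10] → "'usxrk'".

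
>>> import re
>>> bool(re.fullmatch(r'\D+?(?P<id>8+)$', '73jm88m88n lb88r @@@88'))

False

Pattern: one or more of a non-digit (lazy); then one or more of a literal '8' (captured as 'id'); then anchored at the end.
For `fullmatch`, every character of the input must be accounted for by the pattern.
Here there's no way to consume every character, so the call returns None, and `bool(None)` is False.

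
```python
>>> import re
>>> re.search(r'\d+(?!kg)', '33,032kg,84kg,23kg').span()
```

Because the assertion is negative and zero-width, positions next to the forbidden text are skipped.
`re.search` scans for the first position where the pattern succeeds.
The match spans [0:2] → '33'.

(0, 2)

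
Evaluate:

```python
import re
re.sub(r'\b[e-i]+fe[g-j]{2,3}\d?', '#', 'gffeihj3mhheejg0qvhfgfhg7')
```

'#mhheejg0qvhfgfhg7'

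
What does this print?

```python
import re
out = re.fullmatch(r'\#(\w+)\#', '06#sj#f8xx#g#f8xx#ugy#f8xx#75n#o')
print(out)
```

None

`re.fullmatch` requires the pattern to consume the entire string.
Here the string isn't matched end-to-end, so the call returns None.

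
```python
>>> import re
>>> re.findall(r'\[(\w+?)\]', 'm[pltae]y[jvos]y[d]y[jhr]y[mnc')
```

Walking the string: at [1:8] match '[pltae]', group 1 = 'pltae'; at [9:15] match '[jvos]', group 1 = 'jvos'; at [16:19] match '[d]', group 1 = 'd'; at [20:25] match '[jhr]', group 1 = 'jhr'.
With a single group, `findall` returns only what that group captured — 4 items.

['pltae', 'jvos', 'd', 'jhr']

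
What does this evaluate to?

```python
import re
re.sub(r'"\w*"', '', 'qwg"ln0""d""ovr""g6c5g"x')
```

Each match is replaced by ''.

'qwgx'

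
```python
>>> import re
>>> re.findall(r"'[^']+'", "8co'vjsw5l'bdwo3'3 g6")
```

Matches: at [3:11] → "'vjsw5l'".
Since nothing is captured, `findall` lists the 1 matched substring directly.

["'vjsw5l'"]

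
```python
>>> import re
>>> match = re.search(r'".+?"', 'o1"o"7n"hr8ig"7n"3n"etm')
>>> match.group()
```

'"o"'

Lazy quantifiers expand one character at a time until the remainder of the pattern can match.
The match spans [2:5] → '"o"'.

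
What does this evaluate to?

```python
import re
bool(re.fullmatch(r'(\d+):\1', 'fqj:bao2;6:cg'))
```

False

After group 1 captures some text, `\1` only succeeds where that same text appears again.
`re.fullmatch` requires the pattern to consume the entire string.
Here the pattern can't cover the whole string, so the call returns None, and `bool(None)` is False.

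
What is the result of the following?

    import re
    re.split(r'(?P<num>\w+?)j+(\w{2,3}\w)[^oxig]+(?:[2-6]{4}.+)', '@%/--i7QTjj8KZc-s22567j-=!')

['@%/--', 'i7QT', '8KZc', '']

With a capturing group present, the delimiter's captured portion is kept in the result list.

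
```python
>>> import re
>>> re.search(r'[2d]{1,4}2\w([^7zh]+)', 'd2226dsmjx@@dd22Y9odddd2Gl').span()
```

(0, 26)

The pattern matches 1 to 4 of one of [2d], then the literal '2', then a word character; then one or more of any character except [7zh] (captured).
`re.search` tries every starting position until one works.
The match spans [0:26] → 'd2226dsmjx@@dd22Y9odddd2Gl'.
Captured: group 1 = 'dsmjx@@dd22Y9odddd2Gl'.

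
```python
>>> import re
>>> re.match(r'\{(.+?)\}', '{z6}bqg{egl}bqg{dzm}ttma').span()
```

A non-greedy quantifier consumes as few characters as it can — just enough that the remainder of the pattern still matches from where it stops; whatever follows it matches normally.
`match` is anchored at position 0; if the pattern doesn't fit there, it returns None.
The match spans [0:4] → '{z6}'.
Captured: group 1 = 'z6'.

(0, 4)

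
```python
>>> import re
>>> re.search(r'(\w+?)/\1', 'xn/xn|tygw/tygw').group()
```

After group 1 captures some text, `\1` only succeeds where that same text appears again.
`re.search` scans for the first position where the pattern succeeds.
The match spans [0:5] → 'xn/xn'.
Captured: group 1 = 'xn'.

'xn/xn'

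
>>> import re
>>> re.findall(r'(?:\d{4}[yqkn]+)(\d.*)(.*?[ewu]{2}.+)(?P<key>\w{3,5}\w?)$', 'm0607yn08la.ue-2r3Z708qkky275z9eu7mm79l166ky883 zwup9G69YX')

Pattern: exactly 4 of a digit, then one or more of one of [yqkn] (non-capturing group); then a digit, then zero or more of any character (captured); then zero or more of any character (lazy), then exactly 2 of one of [ewu], then one or more of any character (captured); then 3 to 5 of a word character, then optionally a word character (captured as 'key'); then anchored at the end.
3 groups means the one result is a tuple of 3 captured strings — 1 here.

[('08la.ue-2r3Z708qkky275z9eu7mm79l166ky883 z', 'wup9G6', '9YX')]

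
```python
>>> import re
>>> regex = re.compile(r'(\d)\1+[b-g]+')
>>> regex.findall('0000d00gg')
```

['0', '0']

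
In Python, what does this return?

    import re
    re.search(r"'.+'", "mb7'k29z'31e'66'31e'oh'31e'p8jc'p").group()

Unlike `match`, `search` isn't anchored — it looks for the pattern anywhere in the string.
The match spans [3:32] → "'k29z'31e'66'31e'oh'31e'p8jc'".

"'k29z'31e'66'31e'oh'31e'p8jc'"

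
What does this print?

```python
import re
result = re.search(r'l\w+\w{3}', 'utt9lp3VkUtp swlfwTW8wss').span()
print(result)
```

The pattern matches a literal 'l'; then one or more of a word character, then exactly 3 of a word character.
`re.search` scans for the first position where the pattern succeeds.
The match spans [4:12] → 'lp3VkUtp'.

(4, 12)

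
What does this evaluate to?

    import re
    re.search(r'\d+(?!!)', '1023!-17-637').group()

'102'

`(?!…)`/`(?<!…)` only lets a position through if the neighbouring text does NOT match; no characters are consumed.
`re.search` tries every starting position until one works.
The match spans [0:3] → '102'.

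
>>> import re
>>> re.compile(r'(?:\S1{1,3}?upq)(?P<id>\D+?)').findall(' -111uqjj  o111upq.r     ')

This matches a non-whitespace character, then 1 to 3 of the literal '1' (lazy), then the literal 'upq' (non-capturing group); then one or more of a non-digit (lazy) (captured as 'id').
Matches: at [11:19] match 'o111upq.', group 1 = '.'.
`findall` collects group 1 from the one match (1 total).

['.']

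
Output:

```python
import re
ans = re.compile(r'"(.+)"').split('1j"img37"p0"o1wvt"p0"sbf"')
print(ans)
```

Matches to split on: at [2:25] → '"img37"p0"o1wvt"p0"sbf"'.
The group in the pattern means `split` returns the separators' captures alongside the pieces.

['1j', 'img37"p0"o1wvt"p0"sbf', '']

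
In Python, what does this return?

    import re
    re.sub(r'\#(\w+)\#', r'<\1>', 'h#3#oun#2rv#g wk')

'h<3>oun<2rv>g wk'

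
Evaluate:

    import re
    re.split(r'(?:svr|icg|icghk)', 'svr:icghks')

['', ':', 'hks']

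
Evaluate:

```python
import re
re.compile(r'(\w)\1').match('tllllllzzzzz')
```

None

A backreference is literal: `\1` must see the identical characters the first group matched.
`re.match` only tries the pattern at the start of the string.
Here position 0 doesn't satisfy it, so the call returns None.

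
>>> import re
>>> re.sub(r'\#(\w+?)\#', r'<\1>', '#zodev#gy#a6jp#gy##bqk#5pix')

'<zodev>gy<a6jp>gy#<bqk>5pix'

Each match is replaced using the text its own group 1 captured.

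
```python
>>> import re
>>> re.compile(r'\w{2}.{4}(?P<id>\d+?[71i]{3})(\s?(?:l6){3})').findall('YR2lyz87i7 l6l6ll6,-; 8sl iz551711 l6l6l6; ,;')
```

[('551711', ' l6l6l6')]

The pattern matches exactly 2 of a word character, then exactly 4 of any character; then one or more of a digit (lazy), then exactly 3 of one of [71i] (captured as 'id'); then optionally whitespace, then the literal 'l6' repeated 3 times (captured).
Matches: at [22:41] match '8sl iz551711 l6l6l6', groups = ('551711', ' l6l6l6').
With 2 capturing groups, `findall` returns a 2-tuple per match.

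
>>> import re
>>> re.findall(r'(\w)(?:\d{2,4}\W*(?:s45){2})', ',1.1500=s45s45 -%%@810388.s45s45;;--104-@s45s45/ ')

This matches a word character (captured); then 2 to 4 of a digit, then zero or more of a non-word character, then the literal 's45' repeated 2 times (non-capturing group).
Scanning left to right: at [3:14] match '1500=s45s45', group 1 = '1'; at [20:32] match '10388.s45s45', group 1 = '1'; at [36:47] match '104-@s45s45', group 1 = '1'.
Because there's exactly one group, `findall` drops the full match and keeps group 1 from each hit.

['1', '1', '1']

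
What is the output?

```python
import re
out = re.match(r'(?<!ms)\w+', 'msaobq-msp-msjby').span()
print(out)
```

(0, 6)

The negative lookaround is zero-width — it rules out positions where the adjacent text would match, without consuming anything.
`re.match` only tries the pattern at the start of the string.
The match spans [0:6] → 'msaobq'.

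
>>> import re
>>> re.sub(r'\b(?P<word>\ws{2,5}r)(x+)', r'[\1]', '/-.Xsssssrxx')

'/-.[Xsssssr]'

Pattern: a word boundary (`\b`, zero-width); then a word character, then 2 to 5 of a literal 's', then the literal 'r' (captured as 'word'); then one or more of a literal 'x' (captured).
Matches: at [3:12] → 'Xsssssrxx'.
The replacement refers to a captured group, so each match is rewritten using its own captured text.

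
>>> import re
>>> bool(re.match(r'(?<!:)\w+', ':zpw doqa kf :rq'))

False

The negative lookaround is zero-width — it rules out positions where the adjacent text would match, without consuming anything.
`re.match` won't scan ahead — the pattern has to work from the very first character.
Here the string doesn't start with a match, so the call returns None, and `bool(None)` is False.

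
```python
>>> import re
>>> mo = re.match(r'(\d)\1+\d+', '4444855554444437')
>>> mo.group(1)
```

'4'

The match spans [0:16] → '4444855554444437'.
Captured: group 1 = '4'.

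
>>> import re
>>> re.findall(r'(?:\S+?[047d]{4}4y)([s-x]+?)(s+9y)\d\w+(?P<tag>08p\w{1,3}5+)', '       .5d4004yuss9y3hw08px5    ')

[('u', 'ss9y', '08px5')]

This matches one or more of a non-whitespace character (lazy), then exactly 4 of one of [047d], then the literal '4y' (non-capturing group); then one or more of a character in [s-x] (lazy) (captured); then one or more of the literal 's', then the literal '9y' (captured); then a digit, then one or more of a word character; then the literal '08p', then 1 to 3 of a word character, then one or more of the literal '5' (captured as 'tag').
Walking the string: at [7:28] match '.5d4004yuss9y3hw08px5', groups = ('u', 'ss9y', '08px5').
With 3 capturing groups, `findall` returns a 3-tuple per match.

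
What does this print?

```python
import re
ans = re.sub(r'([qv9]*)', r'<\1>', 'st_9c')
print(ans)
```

The pattern matches zero or more of one of [qv9] (captured).
Matches: at [0:0] → ''; at [1:1] → ''; at [2:2] → ''; at [3:4] → '9'; at [4:4] → ''; ….
Each match is replaced using the text its own group 1 captured.

<>s<>t<>_<9><>c<>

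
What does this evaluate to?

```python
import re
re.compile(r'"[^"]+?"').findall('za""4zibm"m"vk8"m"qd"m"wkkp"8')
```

['"4zibm"', '"vk8"', '"qd"', '"wkkp"']

Walking the string: at [3:10] → '"4zibm"'; at [11:16] → '"vk8"'; at [17:21] → '"qd"'; at [22:28] → '"wkkp"'.
No capturing groups, so `findall` returns the 4 full match strings.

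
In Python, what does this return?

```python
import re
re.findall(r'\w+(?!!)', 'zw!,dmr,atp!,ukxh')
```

['z', 'dmr', 'at', 'ukxh']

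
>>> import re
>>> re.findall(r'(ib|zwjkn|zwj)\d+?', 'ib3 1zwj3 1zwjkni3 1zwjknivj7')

['ib', 'zwj']

Scanning left to right: at [0:3] match 'ib3', group 1 = 'ib'; at [5:9] match 'zwj3', group 1 = 'zwj'.
One capturing group, so `findall` returns just the captured substring from each match — 2 in all.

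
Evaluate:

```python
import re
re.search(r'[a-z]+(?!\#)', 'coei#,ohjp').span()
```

(0, 3)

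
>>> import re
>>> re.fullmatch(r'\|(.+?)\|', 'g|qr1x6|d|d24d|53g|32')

`fullmatch` succeeds only if the pattern covers the string from start to end.
Here there's no way to consume every character, so the call returns None.

None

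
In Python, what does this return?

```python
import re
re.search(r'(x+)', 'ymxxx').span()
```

This matches one or more of a literal 'x' (captured).
The match spans [2:5] → 'xxx'.

(2, 5)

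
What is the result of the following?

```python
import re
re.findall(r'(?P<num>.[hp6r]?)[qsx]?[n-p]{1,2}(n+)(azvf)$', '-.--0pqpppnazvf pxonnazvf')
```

[(' p', 'n', 'azvf')]

The pattern matches any character, then optionally one of [hp6r] (captured as 'num'); then optionally one of [qsx], then 1 to 2 of a character in [n-p]; then one or more of a literal 'n' (captured); then the literal 'a', then the literal 'zvf' (captured); then anchored at the end.
Matches: at [15:25] match ' pxonnazvf', groups = (' p', 'n', 'azvf').
With 3 capturing groups, `findall` returns a 3-tuple per match.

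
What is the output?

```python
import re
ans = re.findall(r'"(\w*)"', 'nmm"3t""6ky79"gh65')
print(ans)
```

['3t', '6ky79']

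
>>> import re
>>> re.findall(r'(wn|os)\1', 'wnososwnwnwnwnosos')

['os', 'wn', 'wn', 'os']

The backreference `\1` re-matches whatever the first group consumed, character for character.
Matches: at [2:6] match 'osos', group 1 = 'os'; at [6:10] match 'wnwn', group 1 = 'wn'; at [10:14] match 'wnwn', group 1 = 'wn'; at [14:18] match 'osos', group 1 = 'os'.
One capturing group, so `findall` returns just the captured substring from each match — 4 in all.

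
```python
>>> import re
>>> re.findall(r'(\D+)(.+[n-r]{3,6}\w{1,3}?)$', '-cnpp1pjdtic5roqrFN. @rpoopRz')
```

[('-cnpp', '1pjdtic5roqrFN. @rpoopRz')]

The pattern matches one or more of a non-digit (captured); then one or more of any character, then 3 to 6 of a character in [n-r], then 1 to 3 of a word character (lazy) (captured); then anchored at the end.
Scanning left to right: at [0:29] match '-cnpp1pjdtic5roqrFN. @rpoopRz', groups = ('-cnpp', '1pjdtic5roqrFN. @rpoopRz').
2 groups means the one result is a tuple of 2 captured strings — 1 here.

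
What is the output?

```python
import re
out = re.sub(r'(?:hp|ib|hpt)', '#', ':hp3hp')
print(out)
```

Matches: at [1:3] → 'hp'; at [4:6] → 'hp'.
Each match is replaced by '#'.

:#3#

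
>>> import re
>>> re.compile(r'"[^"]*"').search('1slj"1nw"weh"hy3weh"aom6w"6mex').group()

The match spans [4:9] → '"1nw"'.

'"1nw"'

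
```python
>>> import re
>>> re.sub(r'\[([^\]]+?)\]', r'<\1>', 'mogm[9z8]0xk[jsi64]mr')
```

'mogm<9z8>0xk<jsi64>mr'

Matches: at [4:9] → '[9z8]'; at [12:19] → '[jsi64]'.
The replacement refers to a captured group, so each match is rewritten using its own captured text.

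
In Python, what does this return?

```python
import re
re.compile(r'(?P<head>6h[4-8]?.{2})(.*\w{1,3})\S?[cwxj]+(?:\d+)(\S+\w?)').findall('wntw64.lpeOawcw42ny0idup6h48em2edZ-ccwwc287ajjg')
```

[('6h48e', 'm2edZ-ccww', 'ajjg')]

This matches the literal '6h', then optionally a character in [4-8], then exactly 2 of any character (captured as 'head'); then zero or more of any character, then 1 to 3 of a word character (captured); then optionally a non-whitespace character, then one or more of one of [cwxj]; then one or more of a digit (non-capturing group); then one or more of a non-whitespace character, then optionally a word character (captured).
Scanning left to right: at [24:47] match '6h48em2edZ-ccwwc287ajjg', groups = ('6h48e', 'm2edZ-ccww', 'ajjg').
Multiple groups make `findall` return tuples — one 3-tuple for the one match.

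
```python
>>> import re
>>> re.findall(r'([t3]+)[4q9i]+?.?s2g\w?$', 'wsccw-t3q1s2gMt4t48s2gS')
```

['t']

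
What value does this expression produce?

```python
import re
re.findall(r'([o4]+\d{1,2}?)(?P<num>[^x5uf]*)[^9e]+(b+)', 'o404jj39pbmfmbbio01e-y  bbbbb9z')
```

[('o40', '4jj39pbm', 'b'), ('o0', '1e-y  bbb', 'b')]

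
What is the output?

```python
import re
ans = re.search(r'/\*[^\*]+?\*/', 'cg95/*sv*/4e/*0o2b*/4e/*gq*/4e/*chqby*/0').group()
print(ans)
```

`re.search` tries every starting position until one works.
The match spans [4:10] → '/*sv*/'.

/*sv*/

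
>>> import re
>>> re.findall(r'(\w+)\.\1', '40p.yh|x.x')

`\1` is not a pattern — it's the concrete string captured by group 1, re-applied verbatim.
Matches: at [7:10] match 'x.x', group 1 = 'x'.
One capturing group, so `findall` returns just the captured substring from the one match — 1 in all.

['x']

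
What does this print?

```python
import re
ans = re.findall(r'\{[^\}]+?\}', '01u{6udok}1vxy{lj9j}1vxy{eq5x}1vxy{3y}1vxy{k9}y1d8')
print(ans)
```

['{6udok}', '{lj9j}', '{eq5x}', '{3y}', '{k9}']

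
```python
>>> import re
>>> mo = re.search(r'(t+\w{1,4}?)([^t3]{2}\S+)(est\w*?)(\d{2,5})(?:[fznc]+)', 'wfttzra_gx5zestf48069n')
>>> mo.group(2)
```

'ra_gx5z'

Pattern: one or more of a literal 't', then 1 to 4 of a word character (lazy) (captured); then exactly 2 of any character except [t3], then one or more of a non-whitespace character (captured); then the literal 'est', then zero or more of a word character (lazy) (captured); then 2 to 5 of a digit (captured); then one or more of one of [fznc] (non-capturing group).
Unlike `match`, `search` isn't anchored — it looks for the pattern anywhere in the string.
The match spans [2:22] → 'ttzra_gx5zestf48069n'.
Captured: group 1 = 'ttz', group 2 = 'ra_gx5z', group 3 = 'estf', group 4 = '48069'.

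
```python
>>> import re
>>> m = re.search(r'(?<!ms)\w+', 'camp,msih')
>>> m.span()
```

A negative assertion filters positions out without eating any characters.
Unlike `match`, `search` isn't anchored — it looks for the pattern anywhere in the string.
The match spans [0:4] → 'camp'.

(0, 4)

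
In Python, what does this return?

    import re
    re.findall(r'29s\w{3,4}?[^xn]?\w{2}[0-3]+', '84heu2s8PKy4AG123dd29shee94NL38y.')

['29shee94NL3']

`findall` yields the raw match text (1 of them) because the pattern has no groups.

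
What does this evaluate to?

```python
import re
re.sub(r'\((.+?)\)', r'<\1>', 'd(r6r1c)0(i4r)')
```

'd<r6r1c>0<i4r>'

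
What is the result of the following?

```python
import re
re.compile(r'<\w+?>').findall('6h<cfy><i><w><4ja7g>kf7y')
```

Scanning left to right: at [2:7] → '<cfy>'; at [7:10] → '<i>'; at [10:13] → '<w>'; at [13:20] → '<4ja7g>'.
With no groups in the pattern, `findall` gives back each whole match — 4 here.

['<cfy>', '<i>', '<w>', '<4ja7g>']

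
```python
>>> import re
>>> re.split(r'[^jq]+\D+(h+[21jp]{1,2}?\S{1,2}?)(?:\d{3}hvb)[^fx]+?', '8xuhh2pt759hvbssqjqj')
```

A non-greedy quantifier consumes as few characters as it can — just enough that the remainder of the pattern still matches from where it stops; whatever follows it matches normally.
The group in the pattern means `split` returns the separators' captures alongside the pieces.

['', 'h2pt', 'sqjqj']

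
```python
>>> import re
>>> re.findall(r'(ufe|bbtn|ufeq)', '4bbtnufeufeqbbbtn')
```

Alternation tries branches left to right and keeps the first one that lets the overall match succeed at that position.
Matches: at [1:5] match 'bbtn', group 1 = 'bbtn'; at [5:8] match 'ufe', group 1 = 'ufe'; at [8:11] match 'ufe', group 1 = 'ufe'; at [13:17] match 'bbtn', group 1 = 'bbtn'.
One capturing group, so `findall` returns just the captured substring from each match — 4 in all.

['bbtn', 'ufe', 'ufe', 'bbtn']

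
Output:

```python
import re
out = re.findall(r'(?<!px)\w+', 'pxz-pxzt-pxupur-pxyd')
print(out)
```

`(?!…)`/`(?<!…)` only lets a position through if the neighbouring text does NOT match; no characters are consumed.
Matches: at [0:3] → 'pxz'; at [4:8] → 'pxzt'; at [9:15] → 'pxupur'; at [16:20] → 'pxyd'.
`findall` yields the raw match text (4 of them) because the pattern has no groups.

['pxz', 'pxzt', 'pxupur', 'pxyd']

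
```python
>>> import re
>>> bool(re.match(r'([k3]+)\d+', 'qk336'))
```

False

The pattern matches one or more of one of [k3] (captured); then one or more of a digit.
`match` is anchored at position 0; if the pattern doesn't fit there, it returns None.
Here the pattern fails at index 0, so the call returns None, and `bool(None)` is False.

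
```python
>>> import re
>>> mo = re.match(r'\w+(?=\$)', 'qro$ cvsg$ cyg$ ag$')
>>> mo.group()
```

'qro'

The lookaround is zero-width — it requires the adjacent text to match without consuming it, so the asserted text isn't part of the match.
With `match`, the pattern is implicitly anchored at the beginning.
The match spans [0:3] → 'qro'.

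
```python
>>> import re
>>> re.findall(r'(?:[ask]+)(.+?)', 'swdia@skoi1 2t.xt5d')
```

A `+?`/`*?`/`{m,n}?` starts at its minimum and grows only as far as needed for what follows to match.
Because there's exactly one group, `findall` drops the full match and keeps group 1 from each hit.

['w', '@', 'o']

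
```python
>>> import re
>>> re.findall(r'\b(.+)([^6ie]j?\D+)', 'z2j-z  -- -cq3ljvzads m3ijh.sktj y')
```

The pattern matches a word boundary (`\b`, zero-width); then one or more of any character (captured); then any character except [6ie], then optionally a literal 'j', then one or more of a non-digit (captured).
`findall` packs the 2 group values into a tuple for every match.

[('z2j-z  -- -cq3ljvzads m3ijh.sktj', ' y')]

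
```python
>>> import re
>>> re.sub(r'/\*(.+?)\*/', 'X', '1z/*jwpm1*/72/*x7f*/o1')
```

'1zX72Xo1'

Lazy quantifiers expand one character at a time until the remainder of the pattern can match.
Each match is replaced by 'X'.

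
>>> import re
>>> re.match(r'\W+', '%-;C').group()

'%-;'

Pattern: one or more of a non-word character.
`re.match` won't scan ahead — the pattern has to work from the very first character.
The match spans [0:3] → '%-;'.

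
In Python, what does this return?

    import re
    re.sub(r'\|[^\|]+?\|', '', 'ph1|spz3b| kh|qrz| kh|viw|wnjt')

Matches: at [3:10] → '|spz3b|'; at [13:18] → '|qrz|'; at [21:26] → '|viw|'.
`sub` substitutes '' at each match site.

'ph1 kh khwnjt'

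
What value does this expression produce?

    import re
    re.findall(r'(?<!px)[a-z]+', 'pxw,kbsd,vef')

['pxw', 'kbsd', 'vef']

The negative lookaround is zero-width — it rules out positions where the adjacent text would match, without consuming anything.
Scanning left to right: at [0:3] → 'pxw'; at [4:8] → 'kbsd'; at [9:12] → 'vef'.
With no groups in the pattern, `findall` gives back each whole match — 3 here.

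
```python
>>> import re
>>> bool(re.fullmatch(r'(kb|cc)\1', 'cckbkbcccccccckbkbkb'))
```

The backreference `\1` re-matches whatever the first group consumed, character for character.
`re.fullmatch` requires the pattern to consume the entire string.
Here the string isn't matched end-to-end, so the call returns None, and `bool(None)` is False.

False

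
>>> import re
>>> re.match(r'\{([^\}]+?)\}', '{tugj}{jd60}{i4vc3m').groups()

('tugj',)

With `match`, the pattern is implicitly anchored at the beginning.
The match spans [0:6] → '{tugj}'.
Captured: group 1 = 'tugj'.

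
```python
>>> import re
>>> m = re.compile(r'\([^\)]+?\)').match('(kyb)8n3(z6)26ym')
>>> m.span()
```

With `match`, the pattern is implicitly anchored at the beginning.
The match spans [0:5] → '(kyb)'.

(0, 5)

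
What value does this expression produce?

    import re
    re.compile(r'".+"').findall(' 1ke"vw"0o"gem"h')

Walking the string: at [4:15] → '"vw"0o"gem"'.
No capturing groups, so `findall` returns the 1 full match string.

['"vw"0o"gem"']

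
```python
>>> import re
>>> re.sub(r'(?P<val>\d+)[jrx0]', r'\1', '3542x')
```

This matches one or more of a digit (captured as 'val'); then one of [jrx0].
Matches: at [0:5] → '3542x'.
The replacement refers to a captured group, so each match is rewritten using its own captured text.

'3542'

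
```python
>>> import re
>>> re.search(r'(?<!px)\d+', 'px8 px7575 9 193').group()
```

Because the assertion is negative and zero-width, positions next to the forbidden text are skipped.
The match spans [7:10] → '575'.

'575'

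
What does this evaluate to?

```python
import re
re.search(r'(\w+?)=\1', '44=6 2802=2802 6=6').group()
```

'2802=2802'

`\1` is not a pattern — it's the concrete string captured by group 1, re-applied verbatim.
The match spans [5:14] → '2802=2802'.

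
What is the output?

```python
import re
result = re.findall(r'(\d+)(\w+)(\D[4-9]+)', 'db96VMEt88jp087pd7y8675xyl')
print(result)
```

[('96', 'VMEt88jp087pd7', 'y8675')]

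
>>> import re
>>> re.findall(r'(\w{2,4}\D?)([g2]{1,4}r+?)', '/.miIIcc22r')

[('iIIcc', '22r')]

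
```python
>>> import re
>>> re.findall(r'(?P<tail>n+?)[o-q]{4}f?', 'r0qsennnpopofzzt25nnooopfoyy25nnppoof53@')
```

['nnn', 'nn', 'nn']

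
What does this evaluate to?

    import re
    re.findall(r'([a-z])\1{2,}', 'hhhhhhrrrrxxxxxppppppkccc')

`\1` has to match the exact text group 1 already captured.
Walking the string: at [0:6] match 'hhhhhh', group 1 = 'h'; at [6:10] match 'rrrr', group 1 = 'r'; at [10:15] match 'xxxxx', group 1 = 'x'; at [15:21] match 'pppppp', group 1 = 'p'; at [22:25] match 'ccc', group 1 = 'c'.
With a single group, `findall` returns only what that group captured — 5 items.

['h', 'r', 'x', 'p', 'c']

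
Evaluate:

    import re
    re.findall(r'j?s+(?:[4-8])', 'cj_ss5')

['ss5']

The pattern matches optionally a literal 'j', then one or more of the literal 's'; then a character in [4-8] (non-capturing group).
Walking the string: at [3:6] → 'ss5'.
With no groups in the pattern, `findall` gives back each whole match — 1 here.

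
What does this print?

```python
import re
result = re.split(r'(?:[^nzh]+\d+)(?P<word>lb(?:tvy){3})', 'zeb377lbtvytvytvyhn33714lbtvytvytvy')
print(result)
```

Pattern: one or more of any character except [nzh], then one or more of a digit (non-capturing group); then the literal 'lb', then the literal 'tvy' repeated 3 times (captured as 'word').
Matches to split on: at [1:17] → 'eb377lbtvytvytvy'; at [19:35] → '33714lbtvytvytvy'.
The group in the pattern means `split` returns the separators' captures alongside the pieces.

['z', 'lbtvytvytvy', 'hn', 'lbtvytvytvy', '']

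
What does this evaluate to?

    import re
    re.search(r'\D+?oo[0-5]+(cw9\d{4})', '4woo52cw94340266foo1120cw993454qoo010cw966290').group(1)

The match spans [1:13] → 'woo52cw94340'.
Captured: group 1 = 'cw94340'.

'cw94340'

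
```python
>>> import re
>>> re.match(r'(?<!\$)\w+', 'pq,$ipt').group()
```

The negative lookahead/lookbehind blocks any match where the forbidden context is present.
`re.match` only tries the pattern at the start of the string.
The match spans [0:2] → 'pq'.

'pq'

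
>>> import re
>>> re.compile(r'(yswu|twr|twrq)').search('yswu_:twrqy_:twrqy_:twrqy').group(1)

'yswu'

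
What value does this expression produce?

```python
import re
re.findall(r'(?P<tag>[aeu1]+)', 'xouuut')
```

The pattern matches one or more of one of [aeu1] (captured as 'tag').
Walking the string: at [2:5] match 'uuu', group 1 = 'uuu'.
With a single group, `findall` returns only what that group captured — 1 item.

['uuu']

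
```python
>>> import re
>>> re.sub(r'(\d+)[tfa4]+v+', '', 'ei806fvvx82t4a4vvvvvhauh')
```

'eixhauh'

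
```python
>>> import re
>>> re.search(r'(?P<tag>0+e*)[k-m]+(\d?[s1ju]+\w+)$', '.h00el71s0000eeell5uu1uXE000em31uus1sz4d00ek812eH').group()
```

'00el71s0000eeell5uu1uXE000em31uus1sz4d00ek812eH'

This matches one or more of a literal '0', then zero or more of a literal 'e' (captured as 'tag'); then one or more of a character in [k-m]; then optionally a digit, then one or more of one of [s1ju], then one or more of a word character (captured); then anchored at the end.
Unlike `match`, `search` isn't anchored — it looks for the pattern anywhere in the string.
The match spans [2:49] → '00el71s0000eeell5uu1uXE000em31uus1sz4d00ek812eH'.
Captured: group 1 = '00e', group 2 = '71s0000eeell5uu1uXE000em31uus1sz4d00ek812eH'.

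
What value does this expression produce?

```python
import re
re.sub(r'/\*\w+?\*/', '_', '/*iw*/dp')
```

'_dp'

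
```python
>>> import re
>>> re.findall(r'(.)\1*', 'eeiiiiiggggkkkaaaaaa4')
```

A backreference is literal: `\1` must see the identical characters the first group matched.
Walking the string: at [0:2] match 'ee', group 1 = 'e'; at [2:7] match 'iiiii', group 1 = 'i'; at [7:11] match 'gggg', group 1 = 'g'; at [11:14] match 'kkk', group 1 = 'k'; at [14:20] match 'aaaaaa', group 1 = 'a'; ….
`findall` collects group 1 from each match (6 total).

['e', 'i', 'g', 'k', 'a', '4']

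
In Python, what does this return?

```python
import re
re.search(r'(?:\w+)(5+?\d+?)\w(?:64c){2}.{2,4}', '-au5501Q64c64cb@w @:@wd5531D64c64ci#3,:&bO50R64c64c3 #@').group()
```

Pattern: one or more of a word character (non-capturing group); then one or more of a literal '5' (lazy), then one or more of a digit (lazy) (captured); then a word character, then the literal '64c' repeated 2 times, then 2 to 4 of any character.
`search` walks the string left to right and returns the first match it finds.
The match spans [1:18] → 'au5501Q64c64cb@w '.
Captured: group 1 = '501'.

'au5501Q64c64cb@w '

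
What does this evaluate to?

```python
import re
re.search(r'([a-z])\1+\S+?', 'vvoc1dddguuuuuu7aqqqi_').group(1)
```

The match spans [0:3] → 'vvo'.
Captured: group 1 = 'v'.

'v'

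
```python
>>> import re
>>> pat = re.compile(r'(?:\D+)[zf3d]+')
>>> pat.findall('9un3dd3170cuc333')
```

No capturing groups, so `findall` returns the 2 full match strings.

['un3dd3', 'cuc333']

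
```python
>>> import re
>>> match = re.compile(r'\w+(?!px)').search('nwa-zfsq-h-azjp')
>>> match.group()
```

'nwa'

The negative lookahead/lookbehind blocks any match where the forbidden context is present.
The match spans [0:3] → 'nwa'.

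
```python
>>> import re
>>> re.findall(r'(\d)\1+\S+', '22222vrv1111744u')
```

`\1` has to match the exact text group 1 already captured.
With a single group, `findall` returns only what that group captured — 1 item.

['2']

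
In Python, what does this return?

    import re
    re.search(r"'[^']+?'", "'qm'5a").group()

"'qm'"

`search` walks the string left to right and returns the first match it finds.
The match spans [0:4] → "'qm'".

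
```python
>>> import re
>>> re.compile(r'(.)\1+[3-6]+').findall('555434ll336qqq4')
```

`\1` has to match the exact text group 1 already captured.
Matches: at [0:6] match '555434', group 1 = '5'; at [6:11] match 'll336', group 1 = 'l'; at [11:15] match 'qqq4', group 1 = 'q'.
With a single group, `findall` returns only what that group captured — 3 items.

['5', 'l', 'q']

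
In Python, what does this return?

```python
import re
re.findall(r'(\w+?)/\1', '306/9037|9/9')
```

After group 1 captures some text, `\1` only succeeds where that same text appears again.
Walking the string: at [9:12] match '9/9', group 1 = '9'.
With a single group, `findall` returns only what that group captured — 1 item.

['9']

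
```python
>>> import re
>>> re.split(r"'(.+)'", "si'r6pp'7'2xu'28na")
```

Because the pattern has a capturing group, `split` also inserts each captured text between the pieces.

['si', "r6pp'7'2xu", '28na']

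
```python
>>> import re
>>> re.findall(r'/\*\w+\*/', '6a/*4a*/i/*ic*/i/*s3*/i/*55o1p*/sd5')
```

Walking the string: at [2:8] → '/*4a*/'; at [9:15] → '/*ic*/'; at [16:22] → '/*s3*/'; at [23:32] → '/*55o1p*/'.
No capturing groups, so `findall` returns the 4 full match strings.

['/*4a*/', '/*ic*/', '/*s3*/', '/*55o1p*/']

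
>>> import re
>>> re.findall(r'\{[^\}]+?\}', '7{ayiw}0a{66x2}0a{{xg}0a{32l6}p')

Scanning left to right: at [1:7] → '{ayiw}'; at [9:15] → '{66x2}'; at [17:22] → '{{xg}'; at [24:30] → '{32l6}'.
No capturing groups, so `findall` returns the 4 full match strings.

['{ayiw}', '{66x2}', '{{xg}', '{32l6}']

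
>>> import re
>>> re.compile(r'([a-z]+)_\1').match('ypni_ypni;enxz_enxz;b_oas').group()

A backreference is literal: `\1` must see the identical characters the first group matched.
`re.match` won't scan ahead — the pattern has to work from the very first character.
The match spans [0:9] → 'ypni_ypni'.
Captured: group 1 = 'ypni'.

'ypni_ypni'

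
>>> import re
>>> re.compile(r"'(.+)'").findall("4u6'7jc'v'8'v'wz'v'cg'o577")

Scanning left to right: at [3:22] match "'7jc'v'8'v'wz'v'cg'", group 1 = "7jc'v'8'v'wz'v'cg".
With a single group, `findall` returns only what that group captured — 1 item.

["7jc'v'8'v'wz'v'cg"]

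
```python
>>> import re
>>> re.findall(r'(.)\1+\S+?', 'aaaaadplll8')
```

['a', 'l']

`\1` has to match the exact text group 1 already captured.
Walking the string: at [0:6] match 'aaaaad', group 1 = 'a'; at [7:11] match 'lll8', group 1 = 'l'.
`findall` collects group 1 from each match (2 total).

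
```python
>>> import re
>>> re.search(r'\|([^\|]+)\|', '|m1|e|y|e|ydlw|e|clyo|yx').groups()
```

('m1',)

The match spans [0:4] → '|m1|'.
Captured: group 1 = 'm1'.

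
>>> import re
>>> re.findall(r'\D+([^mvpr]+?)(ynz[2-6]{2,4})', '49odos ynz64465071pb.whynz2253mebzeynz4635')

This matches one or more of a non-digit; then one or more of any character except [mvpr] (lazy) (captured); then the literal 'ynz', then 2 to 4 of a character in [2-6] (captured).
Scanning left to right: at [2:14] match 'odos ynz6446', groups = (' ', 'ynz6446'); at [18:30] match 'pb.whynz2253', groups = ('h', 'ynz2253'); at [30:42] match 'mebzeynz4635', groups = ('e', 'ynz4635').
2 groups means each result is a tuple of 2 captured strings — 3 here.

[(' ', 'ynz6446'), ('h', 'ynz2253'), ('e', 'ynz4635')]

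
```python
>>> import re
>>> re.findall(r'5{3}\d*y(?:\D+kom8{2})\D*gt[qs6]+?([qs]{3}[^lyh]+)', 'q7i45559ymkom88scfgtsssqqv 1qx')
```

['ssqqv 1qx']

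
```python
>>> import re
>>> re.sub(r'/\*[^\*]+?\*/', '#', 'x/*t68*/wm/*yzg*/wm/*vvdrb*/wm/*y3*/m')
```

'x#wm#wm#wm#m'

Matches: at [1:8] → '/*t68*/'; at [10:17] → '/*yzg*/'; at [19:28] → '/*vvdrb*/'; at [30:36] → '/*y3*/'.
Each match is replaced by '#'.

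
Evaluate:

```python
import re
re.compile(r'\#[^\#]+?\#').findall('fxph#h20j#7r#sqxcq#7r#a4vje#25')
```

['#h20j#', '#sqxcq#', '#a4vje#']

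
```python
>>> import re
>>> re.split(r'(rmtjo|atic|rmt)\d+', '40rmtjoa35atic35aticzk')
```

Because the pattern has a capturing group, `split` also inserts each captured text between the pieces.

['40rmtjoa35', 'atic', 'aticzk']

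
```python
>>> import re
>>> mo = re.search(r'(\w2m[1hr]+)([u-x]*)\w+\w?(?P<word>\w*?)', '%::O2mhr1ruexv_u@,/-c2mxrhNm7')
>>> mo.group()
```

'O2mhr1ruexv_u'

This matches a word character, then the literal '2m', then one or more of one of [1hr] (captured); then zero or more of a character in [u-x] (captured); then one or more of a word character, then optionally a word character; then zero or more of a word character (lazy) (captured as 'word').
The match spans [3:16] → 'O2mhr1ruexv_u'.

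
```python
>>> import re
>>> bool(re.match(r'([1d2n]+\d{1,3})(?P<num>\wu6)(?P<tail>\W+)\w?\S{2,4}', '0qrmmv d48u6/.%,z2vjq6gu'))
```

False

Pattern: one or more of one of [1d2n], then 1 to 3 of a digit (captured); then a word character, then the literal 'u6' (captured as 'num'); then one or more of a non-word character (captured as 'tail'); then optionally a word character, then 2 to 4 of a non-whitespace character.
With `match`, the pattern is implicitly anchored at the beginning.
Here the pattern fails at index 0, so the call returns None, and `bool(None)` is False.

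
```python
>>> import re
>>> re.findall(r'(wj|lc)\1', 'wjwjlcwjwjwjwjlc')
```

['wj', 'wj', 'wj']

`\1` has to match the exact text group 1 already captured.
Walking the string: at [0:4] match 'wjwj', group 1 = 'wj'; at [6:10] match 'wjwj', group 1 = 'wj'; at [10:14] match 'wjwj', group 1 = 'wj'.
`findall` collects group 1 from each match (3 total).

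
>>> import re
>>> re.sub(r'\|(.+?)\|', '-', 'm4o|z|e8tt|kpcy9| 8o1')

`sub` substitutes '-' at each match site.

'm4o-e8tt- 8o1'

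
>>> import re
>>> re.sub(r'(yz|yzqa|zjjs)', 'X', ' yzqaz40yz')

' Xqaz40X'

Alternation tries branches left to right and keeps the first one that lets the overall match succeed at that position.
Matches: at [1:3] → 'yz'; at [8:10] → 'yz'.
Every occurrence is swapped for 'X'.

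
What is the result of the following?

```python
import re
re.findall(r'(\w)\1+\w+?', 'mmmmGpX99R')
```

`\1` is not a pattern — it's the concrete string captured by group 1, re-applied verbatim.
`findall` collects group 1 from each match (2 total).

['m', '9']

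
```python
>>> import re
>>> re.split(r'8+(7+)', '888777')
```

This matches one or more of a literal '8'; then one or more of a literal '7' (captured).
`re.split` interleaves the captured-group text with the surrounding fragments.

['', '777', '']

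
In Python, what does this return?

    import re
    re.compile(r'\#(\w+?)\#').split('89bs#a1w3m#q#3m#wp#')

`re.split` interleaves the captured-group text with the surrounding fragments.

['89bs', 'a1w3m', 'q', '3m', 'wp#']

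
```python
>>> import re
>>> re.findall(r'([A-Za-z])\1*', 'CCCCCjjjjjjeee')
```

The backreference `\1` re-matches whatever the first group consumed, character for character.
Scanning left to right: at [0:5] match 'CCCCC', group 1 = 'C'; at [5:11] match 'jjjjjj', group 1 = 'j'; at [11:14] match 'eee', group 1 = 'e'.
One capturing group, so `findall` returns just the captured substring from each match — 3 in all.

['C', 'j', 'e']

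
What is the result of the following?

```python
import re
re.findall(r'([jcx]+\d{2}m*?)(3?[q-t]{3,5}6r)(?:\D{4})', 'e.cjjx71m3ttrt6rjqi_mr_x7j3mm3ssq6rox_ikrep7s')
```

This matches one or more of one of [jcx], then exactly 2 of a digit, then zero or more of a literal 'm' (lazy) (captured); then optionally the literal '3', then 3 to 5 of a character in [q-t], then the literal '6r' (captured); then exactly 4 of a non-digit (non-capturing group).
Scanning left to right: at [2:20] match 'cjjx71m3ttrt6rjqi_', groups = ('cjjx71m', '3ttrt6r').
`findall` packs the 2 group values into a tuple for every match.

[('cjjx71m', '3ttrt6r')]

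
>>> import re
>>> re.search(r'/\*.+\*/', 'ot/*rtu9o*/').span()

(2, 11)

The match spans [2:11] → '/*rtu9o*/'.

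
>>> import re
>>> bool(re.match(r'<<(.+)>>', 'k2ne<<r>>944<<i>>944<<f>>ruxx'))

False

`re.match` won't scan ahead — the pattern has to work from the very first character.
Here the pattern fails at index 0, so the call returns None, and `bool(None)` is False.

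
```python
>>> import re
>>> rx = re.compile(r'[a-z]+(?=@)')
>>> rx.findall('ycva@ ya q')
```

['ycva']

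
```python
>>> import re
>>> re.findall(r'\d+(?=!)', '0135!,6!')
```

['0135', '6']

The `(?=…)`/`(?<=…)` assertion just peeks at neighbouring text; it doesn't advance the match position.
`findall` yields the raw match text (2 of them) because the pattern has no groups.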